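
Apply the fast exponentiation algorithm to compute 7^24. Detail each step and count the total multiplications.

Computing 7^24 by squaring (build up from 7^1; each line after the first costs one multiplication):

7^1 = 7
7^2 = (7^1)^2 = 7^2 = 49
7^3 = 7 * 7^2 = 7 * 49 = 343
7^6 = (7^3)^2 = 343^2 = 117649
7^12 = (7^6)^2 = 117649^2 = 13841287201
7^24 = (7^12)^2 = 13841287201^2 = 191581231380566414401

Result: 191581231380566414401
Multiplications needed: 5 (5 lines after 7^1)

7^24 = 191581231380566414401. Using exponentiation by squaring, this requires 5 multiplications. The key idea: if the exponent is even, square the half-power; if odd, multiply by the base once.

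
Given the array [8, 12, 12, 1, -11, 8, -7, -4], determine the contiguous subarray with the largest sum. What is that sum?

Using Kadane's algorithm on [8, 12, 12, 1, -11, 8, -7, -4]:

Scanning through the array:
Position 1 (value 12): max_ending_here = 20, max_so_far = 20
Position 2 (value 12): max_ending_here = 32, max_so_far = 32
Position 3 (value 1): max_ending_here = 33, max_so_far = 33
Position 4 (value -11): max_ending_here = 22, max_so_far = 33
Position 5 (value 8): max_ending_here = 30, max_so_far = 33
Position 6 (value -7): max_ending_here = 23, max_so_far = 33
Position 7 (value -4): max_ending_here = 19, max_so_far = 33

Maximum subarray: [8, 12, 12, 1]
Maximum sum: 33

The maximum subarray is [8, 12, 12, 1] with sum 33. This subarray runs from index 0 to index 3.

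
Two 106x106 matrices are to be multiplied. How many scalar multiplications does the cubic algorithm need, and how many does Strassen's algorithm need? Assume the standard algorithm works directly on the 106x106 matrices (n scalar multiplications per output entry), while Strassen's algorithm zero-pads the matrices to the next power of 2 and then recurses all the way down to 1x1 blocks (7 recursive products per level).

Matrix multiplication for 106x106 matrices:

Strassen's algorithm requires power-of-2 dimensions. Pad 106x106 to 128x128 (next power of 2).

Standard algorithm: 106^3 = 1191016 multiplications
Strassen's algorithm: 7^(log2(128)) = 7^7 = 823543 multiplications
Savings: 1191016 - 823543 = 367473 multiplications

Standard: 1191016 multiplications (106^3). Strassen: 823543 multiplications (7^7, after padding to 128x128). Strassen reduces 8 recursive multiplications to 7 at each level.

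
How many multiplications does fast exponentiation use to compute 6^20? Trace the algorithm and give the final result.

Computing 6^20 by squaring (build up from 6^1; each line after the first costs one multiplication):

6^1 = 6
6^2 = (6^1)^2 = 6^2 = 36
6^4 = (6^2)^2 = 36^2 = 1296
6^5 = 6 * 6^4 = 6 * 1296 = 7776
6^10 = (6^5)^2 = 7776^2 = 60466176
6^20 = (6^10)^2 = 60466176^2 = 3656158440062976

Result: 3656158440062976
Multiplications needed: 5 (5 lines after 6^1)

6^20 = 3656158440062976. Using exponentiation by squaring, this requires 5 multiplications. The key idea: if the exponent is even, square the half-power; if odd, multiply by the base once.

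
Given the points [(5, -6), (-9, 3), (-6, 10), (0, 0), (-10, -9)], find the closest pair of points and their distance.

Computing all pairwise distances among 5 points:

d((5, -6), (-9, 3)) = 16.6433
d((5, -6), (-6, 10)) = 19.4165
d((5, -6), (0, 0)) = 7.8102
d((5, -6), (-10, -9)) = 15.2971
d((-9, 3), (-6, 10)) = 7.6158 <-- minimum
d((-9, 3), (0, 0)) = 9.4868
d((-9, 3), (-10, -9)) = 12.0416
d((-6, 10), (0, 0)) = 11.6619
d((-6, 10), (-10, -9)) = 19.4165
d((0, 0), (-10, -9)) = 13.4536

Closest pair: (-9, 3) and (-6, 10) with distance 7.6158

The closest pair is (-9, 3) and (-6, 10) with Euclidean distance 7.6158. For 5 points, brute-force pairwise comparison is shown above. For large n, the divide-and-conquer algorithm (sort by x, recurse on halves, check the dividing strip) achieves O(n log n).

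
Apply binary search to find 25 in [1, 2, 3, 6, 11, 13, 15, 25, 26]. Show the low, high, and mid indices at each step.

Binary search for 25 in [1, 2, 3, 6, 11, 13, 15, 25, 26]:

lo=0, hi=8, mid=4, arr[mid]=11 -> 11 < 25, search right half
lo=5, hi=8, mid=6, arr[mid]=15 -> 15 < 25, search right half
lo=7, hi=8, mid=7, arr[mid]=25 -> Found target at index 7!

Binary search finds 25 at index 7 after 3 comparisons. The search repeatedly halves the search space by comparing with the middle element.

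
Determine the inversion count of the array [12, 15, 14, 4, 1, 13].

Finding inversions in [12, 15, 14, 4, 1, 13]:

(0, 3): arr[0]=12 > arr[3]=4
(0, 4): arr[0]=12 > arr[4]=1
(1, 2): arr[1]=15 > arr[2]=14
(1, 3): arr[1]=15 > arr[3]=4
(1, 4): arr[1]=15 > arr[4]=1
(1, 5): arr[1]=15 > arr[5]=13
(2, 3): arr[2]=14 > arr[3]=4
(2, 4): arr[2]=14 > arr[4]=1
(2, 5): arr[2]=14 > arr[5]=13
(3, 4): arr[3]=4 > arr[4]=1

Total inversions: 10

The array has 10 inversion(s): (0,3), (0,4), (1,2), (1,3), (1,4), (1,5), (2,3), (2,4), (2,5), (3,4). Each pair (i,j) satisfies i < j and arr[i] > arr[j].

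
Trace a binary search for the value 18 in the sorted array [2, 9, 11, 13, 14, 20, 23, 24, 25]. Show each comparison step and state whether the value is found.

Binary search for 18 in [2, 9, 11, 13, 14, 20, 23, 24, 25]:

lo=0, hi=8, mid=4, arr[mid]=14 -> 14 < 18, search right half
lo=5, hi=8, mid=6, arr[mid]=23 -> 23 > 18, search left half
lo=5, hi=5, mid=5, arr[mid]=20 -> 20 > 18, search left half
lo=5 > hi=4, target 18 not found

Binary search determines that 18 is not in the array after 3 comparisons. The search space was exhausted without finding the target.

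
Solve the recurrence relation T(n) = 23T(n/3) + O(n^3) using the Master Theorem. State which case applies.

Master Theorem for T(n) = 23T(n/3) + O(n^3):

a = 23, b = 3, c = 3
log_b(a) = log_3(23) = 2.8540

Case 3: c = 3 > log_3(23) = 2.8540
T(n) = O(n^3) = O(n^3)

For T(n) = 23T(n/3) + O(n^3): log_3(23) = 2.8540. This is Case 3 of the Master Theorem (c > log_b(a), work dominated by root), giving O(n^3).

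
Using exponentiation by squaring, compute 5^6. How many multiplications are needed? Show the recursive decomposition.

Computing 5^6 by squaring (build up from 5^1; each line after the first costs one multiplication):

5^1 = 5
5^2 = (5^1)^2 = 5^2 = 25
5^3 = 5 * 5^2 = 5 * 25 = 125
5^6 = (5^3)^2 = 125^2 = 15625

Result: 15625
Multiplications needed: 3 (3 lines after 5^1)

5^6 = 15625. Using exponentiation by squaring, this requires 3 multiplications. The key idea: if the exponent is even, square the half-power; if odd, multiply by the base once.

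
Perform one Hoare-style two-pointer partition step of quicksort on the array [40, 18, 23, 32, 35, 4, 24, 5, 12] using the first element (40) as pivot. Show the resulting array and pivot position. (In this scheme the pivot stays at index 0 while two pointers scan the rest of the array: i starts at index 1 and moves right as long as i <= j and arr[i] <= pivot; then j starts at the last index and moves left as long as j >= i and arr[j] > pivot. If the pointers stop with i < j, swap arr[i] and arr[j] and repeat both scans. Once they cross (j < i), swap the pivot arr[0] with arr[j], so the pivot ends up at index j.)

Hoare-style two-pointer partition with pivot = 40:

Initial array: [40, 18, 23, 32, 35, 4, 24, 5, 12]

Pointers start at i = 1, j = 8.
i ends at 9, j ends at 8: the pointers have crossed (j < i), so scanning stops.

Swap pivot arr[0] with arr[8] to place pivot at position 8: [12, 18, 23, 32, 35, 4, 24, 5, 40]
Pivot position: 8

After partitioning with pivot 40, the array becomes [12, 18, 23, 32, 35, 4, 24, 5, 40]. The pivot is placed at index 8. All elements to the left of the pivot are <= 40, and all elements to the right are > 40.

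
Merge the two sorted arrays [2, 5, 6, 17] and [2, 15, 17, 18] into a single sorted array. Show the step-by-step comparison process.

Merging process:

Compare 2 vs 2: take 2 from left. Merged: [2]
Compare 5 vs 2: take 2 from right. Merged: [2, 2]
Compare 5 vs 15: take 5 from left. Merged: [2, 2, 5]
Compare 6 vs 15: take 6 from left. Merged: [2, 2, 5, 6]
Compare 17 vs 15: take 15 from right. Merged: [2, 2, 5, 6, 15]
Compare 17 vs 17: take 17 from left. Merged: [2, 2, 5, 6, 15, 17]
Append remaining from right: [17, 18]. Merged: [2, 2, 5, 6, 15, 17, 17, 18]

Final merged array: [2, 2, 5, 6, 15, 17, 17, 18]
Total comparisons: 6

The merged array is [2, 2, 5, 6, 15, 17, 17, 18], requiring 6 comparisons. The merge step runs in O(n) time where n is the total number of elements.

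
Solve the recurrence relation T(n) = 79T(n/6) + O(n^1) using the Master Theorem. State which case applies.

Master Theorem for T(n) = 79T(n/6) + O(n^1):

a = 79, b = 6, c = 1
log_b(a) = log_6(79) = 2.4386

Case 1: c = 1 < log_6(79) = 2.4386
T(n) = O(n^(log_6 79))

For T(n) = 79T(n/6) + O(n^1): log_6(79) = 2.4386. This is Case 1 of the Master Theorem (c < log_b(a), work dominated by leaves), giving O(n^(log_6 79)).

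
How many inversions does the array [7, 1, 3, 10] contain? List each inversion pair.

Finding inversions in [7, 1, 3, 10]:

(0, 1): arr[0]=7 > arr[1]=1
(0, 2): arr[0]=7 > arr[2]=3

Total inversions: 2

The array has 2 inversion(s): (0,1), (0,2). Each pair (i,j) satisfies i < j and arr[i] > arr[j].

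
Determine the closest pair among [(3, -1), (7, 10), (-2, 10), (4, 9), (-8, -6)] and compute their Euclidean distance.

Computing all pairwise distances among 5 points:

d((3, -1), (7, 10)) = 11.7047
d((3, -1), (-2, 10)) = 12.083
d((3, -1), (4, 9)) = 10.0499
d((3, -1), (-8, -6)) = 12.083
d((7, 10), (-2, 10)) = 9.0
d((7, 10), (4, 9)) = 3.1623 <-- minimum
d((7, 10), (-8, -6)) = 21.9317
d((-2, 10), (4, 9)) = 6.0828
d((-2, 10), (-8, -6)) = 17.088
d((4, 9), (-8, -6)) = 19.2094

Closest pair: (7, 10) and (4, 9) with distance 3.1623

The closest pair is (7, 10) and (4, 9) with Euclidean distance 3.1623. For 5 points, brute-force pairwise comparison is shown above. For large n, the divide-and-conquer algorithm (sort by x, recurse on halves, check the dividing strip) achieves O(n log n).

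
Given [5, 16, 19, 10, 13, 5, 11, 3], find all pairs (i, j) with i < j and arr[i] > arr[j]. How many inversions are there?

Finding inversions in [5, 16, 19, 10, 13, 5, 11, 3]:

(0, 7): arr[0]=5 > arr[7]=3
(1, 3): arr[1]=16 > arr[3]=10
(1, 4): arr[1]=16 > arr[4]=13
(1, 5): arr[1]=16 > arr[5]=5
(1, 6): arr[1]=16 > arr[6]=11
(1, 7): arr[1]=16 > arr[7]=3
(2, 3): arr[2]=19 > arr[3]=10
(2, 4): arr[2]=19 > arr[4]=13
(2, 5): arr[2]=19 > arr[5]=5
(2, 6): arr[2]=19 > arr[6]=11
(2, 7): arr[2]=19 > arr[7]=3
(3, 5): arr[3]=10 > arr[5]=5
(3, 7): arr[3]=10 > arr[7]=3
(4, 5): arr[4]=13 > arr[5]=5
(4, 6): arr[4]=13 > arr[6]=11
(4, 7): arr[4]=13 > arr[7]=3
(5, 7): arr[5]=5 > arr[7]=3
(6, 7): arr[6]=11 > arr[7]=3

Total inversions: 18

The array has 18 inversion(s): (0,7), (1,3), (1,4), (1,5), (1,6), (1,7), (2,3), (2,4), (2,5), (2,6), (2,7), (3,5), (3,7), (4,5), (4,6), (4,7), (5,7), (6,7). Each pair (i,j) satisfies i < j and arr[i] > arr[j].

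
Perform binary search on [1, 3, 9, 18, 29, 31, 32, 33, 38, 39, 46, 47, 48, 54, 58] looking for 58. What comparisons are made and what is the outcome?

Binary search for 58 in [1, 3, 9, 18, 29, 31, 32, 33, 38, 39, 46, 47, 48, 54, 58]:

lo=0, hi=14, mid=7, arr[mid]=33 -> 33 < 58, search right half
lo=8, hi=14, mid=11, arr[mid]=47 -> 47 < 58, search right half
lo=12, hi=14, mid=13, arr[mid]=54 -> 54 < 58, search right half
lo=14, hi=14, mid=14, arr[mid]=58 -> Found target at index 14!

Binary search finds 58 at index 14 after 4 comparisons. The search repeatedly halves the search space by comparing with the middle element.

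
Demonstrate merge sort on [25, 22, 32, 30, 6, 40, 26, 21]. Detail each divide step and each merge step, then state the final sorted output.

Merge sort trace:

Split: [25, 22, 32, 30, 6, 40, 26, 21] -> [25, 22, 32, 30] and [6, 40, 26, 21]
  Split: [25, 22, 32, 30] -> [25, 22] and [32, 30]
    Split: [25, 22] -> [25] and [22]
    Merge: [25] + [22] -> [22, 25]
    Split: [32, 30] -> [32] and [30]
    Merge: [32] + [30] -> [30, 32]
  Merge: [22, 25] + [30, 32] -> [22, 25, 30, 32]
  Split: [6, 40, 26, 21] -> [6, 40] and [26, 21]
    Split: [6, 40] -> [6] and [40]
    Merge: [6] + [40] -> [6, 40]
    Split: [26, 21] -> [26] and [21]
    Merge: [26] + [21] -> [21, 26]
  Merge: [6, 40] + [21, 26] -> [6, 21, 26, 40]
Merge: [22, 25, 30, 32] + [6, 21, 26, 40] -> [6, 21, 22, 25, 26, 30, 32, 40]

Final sorted array: [6, 21, 22, 25, 26, 30, 32, 40]

The merge sort proceeds by recursively splitting the array and merging sorted halves.
After all merges, the sorted array is [6, 21, 22, 25, 26, 30, 32, 40].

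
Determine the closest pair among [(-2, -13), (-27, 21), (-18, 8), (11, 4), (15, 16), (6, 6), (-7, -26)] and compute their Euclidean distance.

Computing all pairwise distances among 7 points:

d((-2, -13), (-27, 21)) = 42.2019
d((-2, -13), (-18, 8)) = 26.4008
d((-2, -13), (11, 4)) = 21.4009
d((-2, -13), (15, 16)) = 33.6155
d((-2, -13), (6, 6)) = 20.6155
d((-2, -13), (-7, -26)) = 13.9284
d((-27, 21), (-18, 8)) = 15.8114
d((-27, 21), (11, 4)) = 41.6293
d((-27, 21), (15, 16)) = 42.2966
d((-27, 21), (6, 6)) = 36.2491
d((-27, 21), (-7, -26)) = 51.0784
d((-18, 8), (11, 4)) = 29.2746
d((-18, 8), (15, 16)) = 33.9559
d((-18, 8), (6, 6)) = 24.0832
d((-18, 8), (-7, -26)) = 35.7351
d((11, 4), (15, 16)) = 12.6491
d((11, 4), (6, 6)) = 5.3852 <-- minimum
d((11, 4), (-7, -26)) = 34.9857
d((15, 16), (6, 6)) = 13.4536
d((15, 16), (-7, -26)) = 47.4131
d((6, 6), (-7, -26)) = 34.5398

Closest pair: (11, 4) and (6, 6) with distance 5.3852

The closest pair is (11, 4) and (6, 6) with Euclidean distance 5.3852. For 7 points, brute-force pairwise comparison is shown above. For large n, the divide-and-conquer algorithm (sort by x, recurse on halves, check the dividing strip) achieves O(n log n).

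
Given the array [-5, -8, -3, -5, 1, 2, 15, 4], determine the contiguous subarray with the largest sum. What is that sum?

Using Kadane's algorithm on [-5, -8, -3, -5, 1, 2, 15, 4]:

Scanning through the array:
Position 1 (value -8): max_ending_here = -8, max_so_far = -5
Position 2 (value -3): max_ending_here = -3, max_so_far = -3
Position 3 (value -5): max_ending_here = -5, max_so_far = -3
Position 4 (value 1): max_ending_here = 1, max_so_far = 1
Position 5 (value 2): max_ending_here = 3, max_so_far = 3
Position 6 (value 15): max_ending_here = 18, max_so_far = 18
Position 7 (value 4): max_ending_here = 22, max_so_far = 22

Maximum subarray: [1, 2, 15, 4]
Maximum sum: 22

The maximum subarray is [1, 2, 15, 4] with sum 22. This subarray runs from index 4 to index 7.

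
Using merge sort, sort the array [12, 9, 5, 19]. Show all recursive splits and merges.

Merge sort trace:

Split: [12, 9, 5, 19] -> [12, 9] and [5, 19]
  Split: [12, 9] -> [12] and [9]
  Merge: [12] + [9] -> [9, 12]
  Split: [5, 19] -> [5] and [19]
  Merge: [5] + [19] -> [5, 19]
Merge: [9, 12] + [5, 19] -> [5, 9, 12, 19]

Final sorted array: [5, 9, 12, 19]

The merge sort proceeds by recursively splitting the array and merging sorted halves.
After all merges, the sorted array is [5, 9, 12, 19].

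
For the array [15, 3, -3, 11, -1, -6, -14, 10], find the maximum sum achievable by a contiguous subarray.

Using Kadane's algorithm on [15, 3, -3, 11, -1, -6, -14, 10]:

Scanning through the array:
Position 1 (value 3): max_ending_here = 18, max_so_far = 18
Position 2 (value -3): max_ending_here = 15, max_so_far = 18
Position 3 (value 11): max_ending_here = 26, max_so_far = 26
Position 4 (value -1): max_ending_here = 25, max_so_far = 26
Position 5 (value -6): max_ending_here = 19, max_so_far = 26
Position 6 (value -14): max_ending_here = 5, max_so_far = 26
Position 7 (value 10): max_ending_here = 15, max_so_far = 26

Maximum subarray: [15, 3, -3, 11]
Maximum sum: 26

The maximum subarray is [15, 3, -3, 11] with sum 26. This subarray runs from index 0 to index 3.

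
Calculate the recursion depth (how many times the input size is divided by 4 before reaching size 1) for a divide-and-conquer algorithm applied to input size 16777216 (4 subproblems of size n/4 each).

For divide and conquer with division factor 4:

Problem sizes at each level:
Level 0: 16777216
Level 1: 4194304
Level 2: 1048576
Level 3: 262144
Level 4: 65536
Level 5: 16384
Level 6: 4096
Level 7: 1024
Level 8: 256
Level 9: 64
Level 10: 16
Level 11: 4
Level 12: 1

The root is level 0 and the size-1 base case is level 12 (the tree spans levels 0 through 12, i.e. 13 levels counting the root), so the depth is the number of divisions: log_4(16777216) = 12

The recursion tree depth is log_4(16777216) = 12. At each level, the problem size is divided by 4, so it takes 12 divisions to reduce to a base case of size 1. The algorithm makes 4 recursive calls at each level.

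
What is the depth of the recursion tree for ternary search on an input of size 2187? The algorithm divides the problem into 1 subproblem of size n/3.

For divide and conquer with division factor 3:

Problem sizes at each level:
Level 0: 2187
Level 1: 729
Level 2: 243
Level 3: 81
Level 4: 27
Level 5: 9
Level 6: 3
Level 7: 1

The root is level 0 and the size-1 base case is level 7 (the tree spans levels 0 through 7, i.e. 8 levels counting the root), so the depth is the number of divisions: log_3(2187) = 7

The recursion tree depth is log_3(2187) = 7. At each level, the problem size is divided by 3, so it takes 7 divisions to reduce to a base case of size 1. The algorithm makes 1 recursive call at each level.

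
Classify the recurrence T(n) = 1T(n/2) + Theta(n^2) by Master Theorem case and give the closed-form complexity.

Master Theorem for T(n) = 1T(n/2) + O(n^2):

a = 1, b = 2, c = 2
log_b(a) = log_2(1) = 0.0000

Case 3: c = 2 > log_2(1) = 0.0000
T(n) = O(n^2) = O(n^2)

For T(n) = 1T(n/2) + O(n^2): log_2(1) = 0.0000. This is Case 3 of the Master Theorem (c > log_b(a), work dominated by root), giving O(n^2).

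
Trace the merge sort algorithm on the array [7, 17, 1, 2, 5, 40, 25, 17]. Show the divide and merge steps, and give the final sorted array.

Merge sort trace:

Split: [7, 17, 1, 2, 5, 40, 25, 17] -> [7, 17, 1, 2] and [5, 40, 25, 17]
  Split: [7, 17, 1, 2] -> [7, 17] and [1, 2]
    Split: [7, 17] -> [7] and [17]
    Merge: [7] + [17] -> [7, 17]
    Split: [1, 2] -> [1] and [2]
    Merge: [1] + [2] -> [1, 2]
  Merge: [7, 17] + [1, 2] -> [1, 2, 7, 17]
  Split: [5, 40, 25, 17] -> [5, 40] and [25, 17]
    Split: [5, 40] -> [5] and [40]
    Merge: [5] + [40] -> [5, 40]
    Split: [25, 17] -> [25] and [17]
    Merge: [25] + [17] -> [17, 25]
  Merge: [5, 40] + [17, 25] -> [5, 17, 25, 40]
Merge: [1, 2, 7, 17] + [5, 17, 25, 40] -> [1, 2, 5, 7, 17, 17, 25, 40]

Final sorted array: [1, 2, 5, 7, 17, 17, 25, 40]

The merge sort proceeds by recursively splitting the array and merging sorted halves.
After all merges, the sorted array is [1, 2, 5, 7, 17, 17, 25, 40].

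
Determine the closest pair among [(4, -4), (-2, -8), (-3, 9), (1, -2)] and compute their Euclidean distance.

Computing all pairwise distances among 4 points:

d((4, -4), (-2, -8)) = 7.2111
d((4, -4), (-3, 9)) = 14.7648
d((4, -4), (1, -2)) = 3.6056 <-- minimum
d((-2, -8), (-3, 9)) = 17.0294
d((-2, -8), (1, -2)) = 6.7082
d((-3, 9), (1, -2)) = 11.7047

Closest pair: (4, -4) and (1, -2) with distance 3.6056

The closest pair is (4, -4) and (1, -2) with Euclidean distance 3.6056. For 4 points, brute-force pairwise comparison is shown above. For large n, the divide-and-conquer algorithm (sort by x, recurse on halves, check the dividing strip) achieves O(n log n).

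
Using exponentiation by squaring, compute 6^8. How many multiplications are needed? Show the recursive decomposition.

Computing 6^8 by squaring (build up from 6^1; each line after the first costs one multiplication):

6^1 = 6
6^2 = (6^1)^2 = 6^2 = 36
6^4 = (6^2)^2 = 36^2 = 1296
6^8 = (6^4)^2 = 1296^2 = 1679616

Result: 1679616
Multiplications needed: 3 (3 lines after 6^1)

6^8 = 1679616. Using exponentiation by squaring, this requires 3 multiplications. The key idea: if the exponent is even, square the half-power; if odd, multiply by the base once.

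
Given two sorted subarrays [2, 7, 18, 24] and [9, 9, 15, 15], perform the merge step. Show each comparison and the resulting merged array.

Merging process:

Compare 2 vs 9: take 2 from left. Merged: [2]
Compare 7 vs 9: take 7 from left. Merged: [2, 7]
Compare 18 vs 9: take 9 from right. Merged: [2, 7, 9]
Compare 18 vs 9: take 9 from right. Merged: [2, 7, 9, 9]
Compare 18 vs 15: take 15 from right. Merged: [2, 7, 9, 9, 15]
Compare 18 vs 15: take 15 from right. Merged: [2, 7, 9, 9, 15, 15]
Append remaining from left: [18, 24]. Merged: [2, 7, 9, 9, 15, 15, 18, 24]

Final merged array: [2, 7, 9, 9, 15, 15, 18, 24]
Total comparisons: 6

The merged array is [2, 7, 9, 9, 15, 15, 18, 24], requiring 6 comparisons. The merge step runs in O(n) time where n is the total number of elements.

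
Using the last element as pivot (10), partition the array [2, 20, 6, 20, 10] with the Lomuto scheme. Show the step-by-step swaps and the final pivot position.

Lomuto partition with pivot = 10:

Initial array: [2, 20, 6, 20, 10]

arr[0]=2 <= 10: swap with position 0, array becomes [2, 20, 6, 20, 10]
arr[1]=20 > 10: no swap
arr[2]=6 <= 10: swap with position 1, array becomes [2, 6, 20, 20, 10]
arr[3]=20 > 10: no swap

Place pivot at position 2: [2, 6, 10, 20, 20]
Pivot position: 2

After partitioning with pivot 10, the array becomes [2, 6, 10, 20, 20]. The pivot is placed at index 2. All elements to the left of the pivot are <= 10, and all elements to the right are > 10.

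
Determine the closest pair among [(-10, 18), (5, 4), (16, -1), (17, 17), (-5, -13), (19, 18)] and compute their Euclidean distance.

Computing all pairwise distances among 6 points:

d((-10, 18), (5, 4)) = 20.5183
d((-10, 18), (16, -1)) = 32.2025
d((-10, 18), (17, 17)) = 27.0185
d((-10, 18), (-5, -13)) = 31.4006
d((-10, 18), (19, 18)) = 29.0
d((5, 4), (16, -1)) = 12.083
d((5, 4), (17, 17)) = 17.6918
d((5, 4), (-5, -13)) = 19.7231
d((5, 4), (19, 18)) = 19.799
d((16, -1), (17, 17)) = 18.0278
d((16, -1), (-5, -13)) = 24.1868
d((16, -1), (19, 18)) = 19.2354
d((17, 17), (-5, -13)) = 37.2022
d((17, 17), (19, 18)) = 2.2361 <-- minimum
d((-5, -13), (19, 18)) = 39.2046

Closest pair: (17, 17) and (19, 18) with distance 2.2361

The closest pair is (17, 17) and (19, 18) with Euclidean distance 2.2361. For 6 points, brute-force pairwise comparison is shown above. For large n, the divide-and-conquer algorithm (sort by x, recurse on halves, check the dividing strip) achieves O(n log n).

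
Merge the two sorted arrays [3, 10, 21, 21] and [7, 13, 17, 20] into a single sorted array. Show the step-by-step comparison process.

Merging process:

Compare 3 vs 7: take 3 from left. Merged: [3]
Compare 10 vs 7: take 7 from right. Merged: [3, 7]
Compare 10 vs 13: take 10 from left. Merged: [3, 7, 10]
Compare 21 vs 13: take 13 from right. Merged: [3, 7, 10, 13]
Compare 21 vs 17: take 17 from right. Merged: [3, 7, 10, 13, 17]
Compare 21 vs 20: take 20 from right. Merged: [3, 7, 10, 13, 17, 20]
Append remaining from left: [21, 21]. Merged: [3, 7, 10, 13, 17, 20, 21, 21]

Final merged array: [3, 7, 10, 13, 17, 20, 21, 21]
Total comparisons: 6

The merged array is [3, 7, 10, 13, 17, 20, 21, 21], requiring 6 comparisons. The merge step runs in O(n) time where n is the total number of elements.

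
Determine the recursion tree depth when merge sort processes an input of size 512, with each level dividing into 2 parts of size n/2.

For divide and conquer with division factor 2:

Problem sizes at each level:
Level 0: 512
Level 1: 256
Level 2: 128
Level 3: 64
Level 4: 32
Level 5: 16
Level 6: 8
Level 7: 4
Level 8: 2
Level 9: 1

The root is level 0 and the size-1 base case is level 9 (the tree spans levels 0 through 9, i.e. 10 levels counting the root), so the depth is the number of divisions: log_2(512) = 9

The recursion tree depth is log_2(512) = 9. At each level, the problem size is divided by 2, so it takes 9 divisions to reduce to a base case of size 1. The algorithm makes 2 recursive calls at each level.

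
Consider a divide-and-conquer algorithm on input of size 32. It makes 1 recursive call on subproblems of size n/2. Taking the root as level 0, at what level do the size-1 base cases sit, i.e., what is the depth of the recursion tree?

For divide and conquer with division factor 2:

Problem sizes at each level:
Level 0: 32
Level 1: 16
Level 2: 8
Level 3: 4
Level 4: 2
Level 5: 1

The root is level 0 and the size-1 base case is level 5 (the tree spans levels 0 through 5, i.e. 6 levels counting the root), so the depth is the number of divisions: log_2(32) = 5

The recursion tree depth is log_2(32) = 5. At each level, the problem size is divided by 2, so it takes 5 divisions to reduce to a base case of size 1. The algorithm makes 1 recursive call at each level.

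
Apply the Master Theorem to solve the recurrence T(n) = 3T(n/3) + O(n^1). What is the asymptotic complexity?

Master Theorem for T(n) = 3T(n/3) + O(n^1):

a = 3, b = 3, c = 1
log_b(a) = log_3(3) = 1.0000

Case 2: c = 1 = log_3(3) = 1.0000
T(n) = O(n^1 log n) = O(n log n)

For T(n) = 3T(n/3) + O(n^1): log_3(3) = 1.0000. This is Case 2 of the Master Theorem (c = log_b(a), equal work at all levels), giving O(n log n).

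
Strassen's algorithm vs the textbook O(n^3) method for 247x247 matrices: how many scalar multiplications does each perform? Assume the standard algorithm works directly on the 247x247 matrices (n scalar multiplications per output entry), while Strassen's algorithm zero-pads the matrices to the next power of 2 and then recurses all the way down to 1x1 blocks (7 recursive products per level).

Matrix multiplication for 247x247 matrices:

Strassen's algorithm requires power-of-2 dimensions. Pad 247x247 to 256x256 (next power of 2).

Standard algorithm: 247^3 = 15069223 multiplications
Strassen's algorithm: 7^(log2(256)) = 7^8 = 5764801 multiplications
Savings: 15069223 - 5764801 = 9304422 multiplications

Standard: 15069223 multiplications (247^3). Strassen: 5764801 multiplications (7^8, after padding to 256x256). Strassen reduces 8 recursive multiplications to 7 at each level.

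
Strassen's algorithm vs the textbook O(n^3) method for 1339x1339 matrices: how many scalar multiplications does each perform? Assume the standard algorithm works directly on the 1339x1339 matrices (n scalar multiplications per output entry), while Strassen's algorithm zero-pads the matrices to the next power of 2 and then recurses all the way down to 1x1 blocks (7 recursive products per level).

Matrix multiplication for 1339x1339 matrices:

Strassen's algorithm requires power-of-2 dimensions. Pad 1339x1339 to 2048x2048 (next power of 2).

Standard algorithm: 1339^3 = 2400721219 multiplications
Strassen's algorithm: 7^(log2(2048)) = 7^11 = 1977326743 multiplications
Savings: 2400721219 - 1977326743 = 423394476 multiplications

Standard: 2400721219 multiplications (1339^3). Strassen: 1977326743 multiplications (7^11, after padding to 2048x2048). Strassen reduces 8 recursive multiplications to 7 at each level.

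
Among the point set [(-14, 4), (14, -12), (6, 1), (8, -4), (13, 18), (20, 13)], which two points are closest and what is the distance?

Computing all pairwise distances among 6 points:

d((-14, 4), (14, -12)) = 32.249
d((-14, 4), (6, 1)) = 20.2237
d((-14, 4), (8, -4)) = 23.4094
d((-14, 4), (13, 18)) = 30.4138
d((-14, 4), (20, 13)) = 35.171
d((14, -12), (6, 1)) = 15.2643
d((14, -12), (8, -4)) = 10.0
d((14, -12), (13, 18)) = 30.0167
d((14, -12), (20, 13)) = 25.7099
d((6, 1), (8, -4)) = 5.3852 <-- minimum
d((6, 1), (13, 18)) = 18.3848
d((6, 1), (20, 13)) = 18.4391
d((8, -4), (13, 18)) = 22.561
d((8, -4), (20, 13)) = 20.8087
d((13, 18), (20, 13)) = 8.6023

Closest pair: (6, 1) and (8, -4) with distance 5.3852

The closest pair is (6, 1) and (8, -4) with Euclidean distance 5.3852. For 6 points, brute-force pairwise comparison is shown above. For large n, the divide-and-conquer algorithm (sort by x, recurse on halves, check the dividing strip) achieves O(n log n).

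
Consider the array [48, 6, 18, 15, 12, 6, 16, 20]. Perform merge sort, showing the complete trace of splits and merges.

Merge sort trace:

Split: [48, 6, 18, 15, 12, 6, 16, 20] -> [48, 6, 18, 15] and [12, 6, 16, 20]
  Split: [48, 6, 18, 15] -> [48, 6] and [18, 15]
    Split: [48, 6] -> [48] and [6]
    Merge: [48] + [6] -> [6, 48]
    Split: [18, 15] -> [18] and [15]
    Merge: [18] + [15] -> [15, 18]
  Merge: [6, 48] + [15, 18] -> [6, 15, 18, 48]
  Split: [12, 6, 16, 20] -> [12, 6] and [16, 20]
    Split: [12, 6] -> [12] and [6]
    Merge: [12] + [6] -> [6, 12]
    Split: [16, 20] -> [16] and [20]
    Merge: [16] + [20] -> [16, 20]
  Merge: [6, 12] + [16, 20] -> [6, 12, 16, 20]
Merge: [6, 15, 18, 48] + [6, 12, 16, 20] -> [6, 6, 12, 15, 16, 18, 20, 48]

Final sorted array: [6, 6, 12, 15, 16, 18, 20, 48]

The merge sort proceeds by recursively splitting the array and merging sorted halves.
After all merges, the sorted array is [6, 6, 12, 15, 16, 18, 20, 48].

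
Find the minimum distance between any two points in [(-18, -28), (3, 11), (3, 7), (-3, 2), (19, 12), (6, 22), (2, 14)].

Computing all pairwise distances among 7 points:

d((-18, -28), (3, 11)) = 44.2945
d((-18, -28), (3, 7)) = 40.8167
d((-18, -28), (-3, 2)) = 33.541
d((-18, -28), (19, 12)) = 54.4885
d((-18, -28), (6, 22)) = 55.4617
d((-18, -28), (2, 14)) = 46.5188
d((3, 11), (3, 7)) = 4.0
d((3, 11), (-3, 2)) = 10.8167
d((3, 11), (19, 12)) = 16.0312
d((3, 11), (6, 22)) = 11.4018
d((3, 11), (2, 14)) = 3.1623 <-- minimum
d((3, 7), (-3, 2)) = 7.8102
d((3, 7), (19, 12)) = 16.7631
d((3, 7), (6, 22)) = 15.2971
d((3, 7), (2, 14)) = 7.0711
d((-3, 2), (19, 12)) = 24.1661
d((-3, 2), (6, 22)) = 21.9317
d((-3, 2), (2, 14)) = 13.0
d((19, 12), (6, 22)) = 16.4012
d((19, 12), (2, 14)) = 17.1172
d((6, 22), (2, 14)) = 8.9443

Closest pair: (3, 11) and (2, 14) with distance 3.1623

The closest pair is (3, 11) and (2, 14) with Euclidean distance 3.1623. For 7 points, brute-force pairwise comparison is shown above. For large n, the divide-and-conquer algorithm (sort by x, recurse on halves, check the dividing strip) achieves O(n log n).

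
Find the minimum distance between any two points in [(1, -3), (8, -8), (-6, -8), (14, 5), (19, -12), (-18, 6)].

Computing all pairwise distances among 6 points:

d((1, -3), (8, -8)) = 8.6023 <-- minimum
d((1, -3), (-6, -8)) = 8.6023 <-- minimum
d((1, -3), (14, 5)) = 15.2643
d((1, -3), (19, -12)) = 20.1246
d((1, -3), (-18, 6)) = 21.0238
d((8, -8), (-6, -8)) = 14.0
d((8, -8), (14, 5)) = 14.3178
d((8, -8), (19, -12)) = 11.7047
d((8, -8), (-18, 6)) = 29.5296
d((-6, -8), (14, 5)) = 23.8537
d((-6, -8), (19, -12)) = 25.318
d((-6, -8), (-18, 6)) = 18.4391
d((14, 5), (19, -12)) = 17.72
d((14, 5), (-18, 6)) = 32.0156
d((19, -12), (-18, 6)) = 41.1461

Minimum distance: 8.6023 (tie among 2 pairs: (1, -3) and (8, -8); (1, -3) and (-6, -8))

The minimum Euclidean distance is 8.6023. There is a tie: 2 pairs achieve this minimum — (1, -3) and (8, -8); (1, -3) and (-6, -8). Any of these is a valid closest pair. For 6 points, brute-force pairwise comparison is shown above. For large n, the divide-and-conquer algorithm (sort by x, recurse on halves, check the dividing strip) achieves O(n log n).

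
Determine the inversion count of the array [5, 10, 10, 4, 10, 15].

Finding inversions in [5, 10, 10, 4, 10, 15]:

(0, 3): arr[0]=5 > arr[3]=4
(1, 3): arr[1]=10 > arr[3]=4
(2, 3): arr[2]=10 > arr[3]=4

Total inversions: 3

The array has 3 inversion(s): (0,3), (1,3), (2,3). Each pair (i,j) satisfies i < j and arr[i] > arr[j].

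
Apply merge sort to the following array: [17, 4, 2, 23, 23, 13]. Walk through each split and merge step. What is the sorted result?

Merge sort trace:

Split: [17, 4, 2, 23, 23, 13] -> [17, 4, 2] and [23, 23, 13]
  Split: [17, 4, 2] -> [17] and [4, 2]
    Split: [4, 2] -> [4] and [2]
    Merge: [4] + [2] -> [2, 4]
  Merge: [17] + [2, 4] -> [2, 4, 17]
  Split: [23, 23, 13] -> [23] and [23, 13]
    Split: [23, 13] -> [23] and [13]
    Merge: [23] + [13] -> [13, 23]
  Merge: [23] + [13, 23] -> [13, 23, 23]
Merge: [2, 4, 17] + [13, 23, 23] -> [2, 4, 13, 17, 23, 23]

Final sorted array: [2, 4, 13, 17, 23, 23]

The merge sort proceeds by recursively splitting the array and merging sorted halves.
After all merges, the sorted array is [2, 4, 13, 17, 23, 23].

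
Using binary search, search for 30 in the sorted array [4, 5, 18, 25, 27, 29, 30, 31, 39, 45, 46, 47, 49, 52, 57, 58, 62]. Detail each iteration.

Binary search for 30 in [4, 5, 18, 25, 27, 29, 30, 31, 39, 45, 46, 47, 49, 52, 57, 58, 62]:

lo=0, hi=16, mid=8, arr[mid]=39 -> 39 > 30, search left half
lo=0, hi=7, mid=3, arr[mid]=25 -> 25 < 30, search right half
lo=4, hi=7, mid=5, arr[mid]=29 -> 29 < 30, search right half
lo=6, hi=7, mid=6, arr[mid]=30 -> Found target at index 6!

Binary search finds 30 at index 6 after 4 comparisons. The search repeatedly halves the search space by comparing with the middle element.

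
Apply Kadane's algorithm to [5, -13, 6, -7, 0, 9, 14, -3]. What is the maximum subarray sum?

Using Kadane's algorithm on [5, -13, 6, -7, 0, 9, 14, -3]:

Scanning through the array:
Position 1 (value -13): max_ending_here = -8, max_so_far = 5
Position 2 (value 6): max_ending_here = 6, max_so_far = 6
Position 3 (value -7): max_ending_here = -1, max_so_far = 6
Position 4 (value 0): max_ending_here = 0, max_so_far = 6
Position 5 (value 9): max_ending_here = 9, max_so_far = 9
Position 6 (value 14): max_ending_here = 23, max_so_far = 23
Position 7 (value -3): max_ending_here = 20, max_so_far = 23

Maximum subarray: [0, 9, 14]
Maximum sum: 23

The maximum subarray is [0, 9, 14] with sum 23. This subarray runs from index 4 to index 6.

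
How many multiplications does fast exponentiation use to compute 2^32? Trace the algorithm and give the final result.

Computing 2^32 by squaring (build up from 2^1; each line after the first costs one multiplication):

2^1 = 2
2^2 = (2^1)^2 = 2^2 = 4
2^4 = (2^2)^2 = 4^2 = 16
2^8 = (2^4)^2 = 16^2 = 256
2^16 = (2^8)^2 = 256^2 = 65536
2^32 = (2^16)^2 = 65536^2 = 4294967296

Result: 4294967296
Multiplications needed: 5 (5 lines after 2^1)

2^32 = 4294967296. Using exponentiation by squaring, this requires 5 multiplications. The key idea: if the exponent is even, square the half-power; if odd, multiply by the base once.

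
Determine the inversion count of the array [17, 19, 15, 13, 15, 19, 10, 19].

Finding inversions in [17, 19, 15, 13, 15, 19, 10, 19]:

(0, 2): arr[0]=17 > arr[2]=15
(0, 3): arr[0]=17 > arr[3]=13
(0, 4): arr[0]=17 > arr[4]=15
(0, 6): arr[0]=17 > arr[6]=10
(1, 2): arr[1]=19 > arr[2]=15
(1, 3): arr[1]=19 > arr[3]=13
(1, 4): arr[1]=19 > arr[4]=15
(1, 6): arr[1]=19 > arr[6]=10
(2, 3): arr[2]=15 > arr[3]=13
(2, 6): arr[2]=15 > arr[6]=10
(3, 6): arr[3]=13 > arr[6]=10
(4, 6): arr[4]=15 > arr[6]=10
(5, 6): arr[5]=19 > arr[6]=10

Total inversions: 13

The array has 13 inversion(s): (0,2), (0,3), (0,4), (0,6), (1,2), (1,3), (1,4), (1,6), (2,3), (2,6), (3,6), (4,6), (5,6). Each pair (i,j) satisfies i < j and arr[i] > arr[j].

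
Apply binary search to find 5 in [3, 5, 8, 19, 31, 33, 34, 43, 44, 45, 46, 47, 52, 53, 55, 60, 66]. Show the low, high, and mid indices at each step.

Binary search for 5 in [3, 5, 8, 19, 31, 33, 34, 43, 44, 45, 46, 47, 52, 53, 55, 60, 66]:

lo=0, hi=16, mid=8, arr[mid]=44 -> 44 > 5, search left half
lo=0, hi=7, mid=3, arr[mid]=19 -> 19 > 5, search left half
lo=0, hi=2, mid=1, arr[mid]=5 -> Found target at index 1!

Binary search finds 5 at index 1 after 3 comparisons. The search repeatedly halves the search space by comparing with the middle element.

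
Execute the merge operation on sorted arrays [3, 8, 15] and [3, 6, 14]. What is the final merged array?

Merging process:

Compare 3 vs 3: take 3 from left. Merged: [3]
Compare 8 vs 3: take 3 from right. Merged: [3, 3]
Compare 8 vs 6: take 6 from right. Merged: [3, 3, 6]
Compare 8 vs 14: take 8 from left. Merged: [3, 3, 6, 8]
Compare 15 vs 14: take 14 from right. Merged: [3, 3, 6, 8, 14]
Append remaining from left: [15]. Merged: [3, 3, 6, 8, 14, 15]

Final merged array: [3, 3, 6, 8, 14, 15]
Total comparisons: 5

The merged array is [3, 3, 6, 8, 14, 15], requiring 5 comparisons. The merge step runs in O(n) time where n is the total number of elements.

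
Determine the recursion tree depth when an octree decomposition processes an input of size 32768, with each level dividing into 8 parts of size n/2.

For divide and conquer with division factor 2:

Problem sizes at each level:
Level 0: 32768
Level 1: 16384
Level 2: 8192
Level 3: 4096
Level 4: 2048
Level 5: 1024
Level 6: 512
Level 7: 256
Level 8: 128
Level 9: 64
Level 10: 32
Level 11: 16
Level 12: 8
Level 13: 4
Level 14: 2
Level 15: 1

The root is level 0 and the size-1 base case is level 15 (the tree spans levels 0 through 15, i.e. 16 levels counting the root), so the depth is the number of divisions: log_2(32768) = 15

The recursion tree depth is log_2(32768) = 15. At each level, the problem size is divided by 2, so it takes 15 divisions to reduce to a base case of size 1. The algorithm makes 8 recursive calls at each level.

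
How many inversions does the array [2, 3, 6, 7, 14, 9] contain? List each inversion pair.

Finding inversions in [2, 3, 6, 7, 14, 9]:

(4, 5): arr[4]=14 > arr[5]=9

Total inversions: 1

The array has 1 inversion(s): (4,5). Each pair (i,j) satisfies i < j and arr[i] > arr[j].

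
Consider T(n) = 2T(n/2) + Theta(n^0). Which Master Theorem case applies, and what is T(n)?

Master Theorem for T(n) = 2T(n/2) + O(n^0):

a = 2, b = 2, c = 0
log_b(a) = log_2(2) = 1.0000

Case 1: c = 0 < log_2(2) = 1.0000
T(n) = O(n^(log_2 2)) = O(n)

For T(n) = 2T(n/2) + O(n^0): log_2(2) = 1.0000. This is Case 1 of the Master Theorem (c < log_b(a), work dominated by leaves), giving O(n).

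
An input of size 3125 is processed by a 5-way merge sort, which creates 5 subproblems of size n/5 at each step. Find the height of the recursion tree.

For divide and conquer with division factor 5:

Problem sizes at each level:
Level 0: 3125
Level 1: 625
Level 2: 125
Level 3: 25
Level 4: 5
Level 5: 1

The root is level 0 and the size-1 base case is level 5 (the tree spans levels 0 through 5, i.e. 6 levels counting the root), so the depth is the number of divisions: log_5(3125) = 5

The recursion tree depth is log_5(3125) = 5. At each level, the problem size is divided by 5, so it takes 5 divisions to reduce to a base case of size 1. The algorithm makes 5 recursive calls at each level.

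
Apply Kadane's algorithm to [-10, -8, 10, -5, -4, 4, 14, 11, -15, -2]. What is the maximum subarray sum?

Using Kadane's algorithm on [-10, -8, 10, -5, -4, 4, 14, 11, -15, -2]:

Scanning through the array:
Position 1 (value -8): max_ending_here = -8, max_so_far = -8
Position 2 (value 10): max_ending_here = 10, max_so_far = 10
Position 3 (value -5): max_ending_here = 5, max_so_far = 10
Position 4 (value -4): max_ending_here = 1, max_so_far = 10
Position 5 (value 4): max_ending_here = 5, max_so_far = 10
Position 6 (value 14): max_ending_here = 19, max_so_far = 19
Position 7 (value 11): max_ending_here = 30, max_so_far = 30
Position 8 (value -15): max_ending_here = 15, max_so_far = 30
Position 9 (value -2): max_ending_here = 13, max_so_far = 30

Maximum subarray: [10, -5, -4, 4, 14, 11]
Maximum sum: 30

The maximum subarray is [10, -5, -4, 4, 14, 11] with sum 30. This subarray runs from index 2 to index 7.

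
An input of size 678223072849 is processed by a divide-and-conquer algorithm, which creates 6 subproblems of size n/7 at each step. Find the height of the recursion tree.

For divide and conquer with division factor 7:

Problem sizes at each level:
Level 0: 678223072849
Level 1: 96889010407
Level 2: 13841287201
Level 3: 1977326743
Level 4: 282475249
Level 5: 40353607
Level 6: 5764801
Level 7: 823543
Level 8: 117649
Level 9: 16807
Level 10: 2401
Level 11: 343
Level 12: 49
Level 13: 7
Level 14: 1

The root is level 0 and the size-1 base case is level 14 (the tree spans levels 0 through 14, i.e. 15 levels counting the root), so the depth is the number of divisions: log_7(678223072849) = 14

The recursion tree depth is log_7(678223072849) = 14. At each level, the problem size is divided by 7, so it takes 14 divisions to reduce to a base case of size 1. The algorithm makes 6 recursive calls at each level.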